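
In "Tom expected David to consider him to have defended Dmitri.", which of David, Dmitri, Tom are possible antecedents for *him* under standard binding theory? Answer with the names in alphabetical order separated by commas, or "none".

Tom

*him* is a pronoun; Principle B requires it to be free in its binding domain — the clause headed by 'consider'.
— David: subject of the clause headed by 'consider'; c-commands the pronoun within its binding domain — blocked (Principle B).
— Dmitri: object of the clause headed by 'defended'; is c-commanded by the pronoun; coreference would bind this R-expression — blocked (Principle C).
— Tom: subject of the matrix clause; c-commands the pronoun but lies outside its binding domain — allowed.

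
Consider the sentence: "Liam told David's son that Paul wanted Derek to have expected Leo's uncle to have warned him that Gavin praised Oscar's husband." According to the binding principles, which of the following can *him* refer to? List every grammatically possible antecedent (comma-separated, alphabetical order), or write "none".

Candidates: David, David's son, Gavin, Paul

David, David's son, Paul

*him* is a pronoun; Principle B requires it to be free in its binding domain — the clause headed by 'warned'.
— David: possessor inside the object DP of the matrix clause; does not c-command the pronoun — Principle B does not apply; allowed.
— David's son: object of the matrix clause; c-commands the pronoun but lies outside its binding domain — allowed.
— Gavin: subject of the clause headed by 'praised'; is c-commanded by the pronoun; coreference would bind this R-expression — blocked (Principle C).
— Paul: subject of the clause headed by 'wanted'; c-commands the pronoun but lies outside its binding domain — allowed.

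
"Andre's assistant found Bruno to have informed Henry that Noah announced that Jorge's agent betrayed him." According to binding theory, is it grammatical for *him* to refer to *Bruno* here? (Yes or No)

Yes

*Bruno* is an R-expression; Principle C requires it to be free (not bound by any c-commanding expression).
— him: object of the clause headed by 'betrayed'; the pronoun does not c-command the R-expression — coreference allowed.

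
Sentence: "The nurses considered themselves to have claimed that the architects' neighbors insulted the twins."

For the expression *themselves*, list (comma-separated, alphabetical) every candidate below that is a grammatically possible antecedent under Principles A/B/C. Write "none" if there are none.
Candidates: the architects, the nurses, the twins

*themselves* is a reflexive; Principle A requires it to be bound within its binding domain — the matrix clause.
— the architects: possessor inside the subject DP of the clause headed by 'insulted'; does not c-command the reflexive — cannot bind it (Principle A).
— the nurses: subject of the matrix clause; c-commands the reflexive within its binding domain — allowed (Principle A).
— the twins: object of the clause headed by 'insulted'; does not c-command the reflexive — cannot bind it (Principle A).

the nurses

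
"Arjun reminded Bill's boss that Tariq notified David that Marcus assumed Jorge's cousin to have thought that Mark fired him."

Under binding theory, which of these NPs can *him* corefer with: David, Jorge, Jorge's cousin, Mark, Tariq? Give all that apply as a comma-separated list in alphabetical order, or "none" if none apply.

*him* is a pronoun; Principle B requires it to be free in its binding domain — the clause headed by 'fired'.
— David: object of the clause headed by 'notified'; c-commands the pronoun but lies outside its binding domain — allowed.
— Jorge: possessor inside the subject DP of the clause headed by 'thought'; does not c-command the pronoun — Principle B does not apply; allowed.
— Jorge's cousin: subject of the clause headed by 'thought'; c-commands the pronoun but lies outside its binding domain — allowed.
— Mark: subject of the clause headed by 'fired'; c-commands the pronoun within its binding domain — blocked (Principle B).
— Tariq: subject of the clause headed by 'notified'; c-commands the pronoun but lies outside its binding domain — allowed.

David, Jorge, Jorge's cousin, Tariq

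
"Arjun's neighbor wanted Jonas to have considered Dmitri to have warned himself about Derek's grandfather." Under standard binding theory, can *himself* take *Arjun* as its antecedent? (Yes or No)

No

*himself* is a reflexive; Principle A requires it to be bound within its binding domain — the clause headed by 'warned'.
— Arjun: possessor inside the subject DP of the matrix clause; does not c-command the reflexive — cannot bind it (Principle A).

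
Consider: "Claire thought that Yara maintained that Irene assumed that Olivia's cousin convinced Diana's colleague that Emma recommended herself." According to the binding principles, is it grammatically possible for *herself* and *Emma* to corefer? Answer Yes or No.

Yes

*herself* is a reflexive; Principle A requires it to be bound within its binding domain — the clause headed by 'recommended'.
— Emma: subject of the clause headed by 'recommended'; c-commands the reflexive within its binding domain — allowed (Principle A).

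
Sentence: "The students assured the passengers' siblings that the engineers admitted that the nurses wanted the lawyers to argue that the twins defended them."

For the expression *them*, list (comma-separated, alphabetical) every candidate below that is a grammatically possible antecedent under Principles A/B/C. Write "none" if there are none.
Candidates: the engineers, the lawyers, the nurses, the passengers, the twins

*them* is a pronoun; Principle B requires it to be free in its binding domain — the clause headed by 'defended'.
— the engineers: subject of the clause headed by 'admitted'; c-commands the pronoun but lies outside its binding domain — allowed.
— the lawyers: subject of the clause headed by 'argue'; c-commands the pronoun but lies outside its binding domain — allowed.
— the nurses: subject of the clause headed by 'wanted'; c-commands the pronoun but lies outside its binding domain — allowed.
— the passengers: possessor inside the object DP of the matrix clause; does not c-command the pronoun — Principle B does not apply; allowed.
— the twins: subject of the clause headed by 'defended'; c-commands the pronoun within its binding domain — blocked (Principle B).

the engineers, the lawyers, the nurses, the passengers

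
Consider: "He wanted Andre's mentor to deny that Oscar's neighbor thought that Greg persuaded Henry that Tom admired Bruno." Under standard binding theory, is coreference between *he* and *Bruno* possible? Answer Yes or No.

No

*Bruno* is an R-expression; Principle C requires it to be free (not bound by any c-commanding expression).
— he: subject of the matrix clause; the pronoun c-commands the R-expression — coreference blocked (Principle C).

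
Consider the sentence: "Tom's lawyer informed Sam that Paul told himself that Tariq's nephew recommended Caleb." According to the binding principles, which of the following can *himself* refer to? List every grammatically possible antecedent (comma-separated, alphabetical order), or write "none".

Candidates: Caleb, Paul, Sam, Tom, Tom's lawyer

*himself* is a reflexive; Principle A requires it to be bound within its binding domain — the clause headed by 'told'.
— Caleb: object of the clause headed by 'recommended'; does not c-command the reflexive — cannot bind it (Principle A).
— Paul: subject of the clause headed by 'told'; c-commands the reflexive within its binding domain — allowed (Principle A).
— Sam: object of the matrix clause; c-commands the reflexive but lies outside its binding domain — cannot bind it (Principle A).
— Tom: possessor inside the subject DP of the matrix clause; does not c-command the reflexive — cannot bind it (Principle A).
— Tom's lawyer: subject of the matrix clause; c-commands the reflexive but lies outside its binding domain — cannot bind it (Principle A).

Paul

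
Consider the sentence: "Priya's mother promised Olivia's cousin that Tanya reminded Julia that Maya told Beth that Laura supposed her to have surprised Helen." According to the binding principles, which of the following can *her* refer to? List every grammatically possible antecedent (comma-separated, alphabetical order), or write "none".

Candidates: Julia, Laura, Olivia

Julia, Olivia

*her* is a pronoun; Principle B requires it to be free in its binding domain — the clause headed by 'supposed'.
— Julia: object of the clause headed by 'reminded'; c-commands the pronoun but lies outside its binding domain — allowed.
— Laura: subject of the clause headed by 'supposed'; c-commands the pronoun within its binding domain — blocked (Principle B).
— Olivia: possessor inside the object DP of the matrix clause; does not c-command the pronoun — Principle B does not apply; allowed.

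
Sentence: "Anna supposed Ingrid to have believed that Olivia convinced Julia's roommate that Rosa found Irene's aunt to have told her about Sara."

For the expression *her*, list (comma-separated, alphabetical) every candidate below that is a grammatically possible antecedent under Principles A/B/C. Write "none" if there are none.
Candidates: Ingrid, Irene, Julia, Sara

*her* is a pronoun; Principle B requires it to be free in its binding domain — the clause headed by 'told'.
— Ingrid: subject of the clause headed by 'believed'; c-commands the pronoun but lies outside its binding domain — allowed.
— Irene: possessor inside the subject DP of the clause headed by 'told'; does not c-command the pronoun — Principle B does not apply; allowed.
— Julia: possessor inside the object DP of the clause headed by 'convinced'; does not c-command the pronoun — Principle B does not apply; allowed.
— Sara: second object of the clause headed by 'told'; is c-commanded by the pronoun; coreference would bind this R-expression — blocked (Principle C).

Ingrid, Irene, Julia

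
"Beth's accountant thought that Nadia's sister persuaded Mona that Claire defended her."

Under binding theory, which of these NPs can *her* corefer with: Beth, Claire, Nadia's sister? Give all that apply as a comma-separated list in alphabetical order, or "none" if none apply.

*her* is a pronoun; Principle B requires it to be free in its binding domain — the clause headed by 'defended'.
— Beth: possessor inside the subject DP of the matrix clause; does not c-command the pronoun — Principle B does not apply; allowed.
— Claire: subject of the clause headed by 'defended'; c-commands the pronoun within its binding domain — blocked (Principle B).
— Nadia's sister: subject of the clause headed by 'persuaded'; c-commands the pronoun but lies outside its binding domain — allowed.

Beth, Nadia's sister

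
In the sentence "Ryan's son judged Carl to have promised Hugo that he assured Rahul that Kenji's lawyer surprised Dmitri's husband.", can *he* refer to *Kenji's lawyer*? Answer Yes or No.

No

*he* is a pronoun; Principle B requires it to be free in its binding domain — the clause headed by 'assured'.
— Kenji's lawyer: subject of the clause headed by 'surprised'; is c-commanded by the pronoun; coreference would bind this R-expression — blocked (Principle C).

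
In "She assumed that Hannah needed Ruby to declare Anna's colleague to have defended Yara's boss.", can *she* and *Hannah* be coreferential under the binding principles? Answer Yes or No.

No

*Hannah* is an R-expression; Principle C requires it to be free (not bound by any c-commanding expression).
— she: subject of the matrix clause; the pronoun c-commands the R-expression — coreference blocked (Principle C).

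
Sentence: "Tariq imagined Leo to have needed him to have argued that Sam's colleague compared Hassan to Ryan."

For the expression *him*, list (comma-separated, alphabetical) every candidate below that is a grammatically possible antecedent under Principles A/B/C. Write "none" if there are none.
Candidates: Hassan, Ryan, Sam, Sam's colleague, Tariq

*him* is a pronoun; Principle B requires it to be free in its binding domain — the clause headed by 'needed'.
— Hassan: object of the clause headed by 'compared'; is c-commanded by the pronoun; coreference would bind this R-expression — blocked (Principle C).
— Ryan: second object of the clause headed by 'compared'; is c-commanded by the pronoun; coreference would bind this R-expression — blocked (Principle C).
— Sam: possessor inside the subject DP of the clause headed by 'compared'; is c-commanded by the pronoun; coreference would bind this R-expression — blocked (Principle C).
— Sam's colleague: subject of the clause headed by 'compared'; is c-commanded by the pronoun; coreference would bind this R-expression — blocked (Principle C).
— Tariq: subject of the matrix clause; c-commands the pronoun but lies outside its binding domain — allowed.

Tariq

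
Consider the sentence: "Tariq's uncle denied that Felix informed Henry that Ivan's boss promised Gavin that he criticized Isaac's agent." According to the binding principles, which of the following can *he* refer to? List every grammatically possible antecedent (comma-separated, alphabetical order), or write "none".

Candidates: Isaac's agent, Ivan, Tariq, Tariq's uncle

*he* is a pronoun; Principle B requires it to be free in its binding domain — the clause headed by 'criticized'.
— Isaac's agent: object of the clause headed by 'criticized'; is c-commanded by the pronoun; coreference would bind this R-expression — blocked (Principle C).
— Ivan: possessor inside the subject DP of the clause headed by 'promised'; does not c-command the pronoun — Principle B does not apply; allowed.
— Tariq: possessor inside the subject DP of the matrix clause; does not c-command the pronoun — Principle B does not apply; allowed.
— Tariq's uncle: subject of the matrix clause; c-commands the pronoun but lies outside its binding domain — allowed.

Ivan, Tariq, Tariq's uncle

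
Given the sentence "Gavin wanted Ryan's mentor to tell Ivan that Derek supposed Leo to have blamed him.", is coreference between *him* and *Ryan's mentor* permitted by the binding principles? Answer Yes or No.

Yes

*him* is a pronoun; Principle B requires it to be free in its binding domain — the clause headed by 'blamed'.
— Ryan's mentor: subject of the clause headed by 'tell'; c-commands the pronoun but lies outside its binding domain — allowed.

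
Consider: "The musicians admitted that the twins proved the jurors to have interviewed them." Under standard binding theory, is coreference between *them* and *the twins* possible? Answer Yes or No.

Yes

*the twins* is an R-expression; Principle C requires it to be free (not bound by any c-commanding expression).
— them: object of the clause headed by 'interviewed'; the pronoun does not c-command the R-expression — coreference allowed.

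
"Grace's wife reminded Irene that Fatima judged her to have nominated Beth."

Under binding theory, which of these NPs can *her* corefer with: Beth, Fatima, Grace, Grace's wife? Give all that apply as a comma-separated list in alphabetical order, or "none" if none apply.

*her* is a pronoun; Principle B requires it to be free in its binding domain — the clause headed by 'judged'.
— Beth: object of the clause headed by 'nominated'; is c-commanded by the pronoun; coreference would bind this R-expression — blocked (Principle C).
— Fatima: subject of the clause headed by 'judged'; c-commands the pronoun within its binding domain — blocked (Principle B).
— Grace: possessor inside the subject DP of the matrix clause; does not c-command the pronoun — Principle B does not apply; allowed.
— Grace's wife: subject of the matrix clause; c-commands the pronoun but lies outside its binding domain — allowed.

Grace, Grace's wife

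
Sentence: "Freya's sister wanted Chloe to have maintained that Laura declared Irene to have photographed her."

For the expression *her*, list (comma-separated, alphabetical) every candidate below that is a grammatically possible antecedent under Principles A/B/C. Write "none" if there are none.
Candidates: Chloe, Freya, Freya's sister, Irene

Chloe, Freya, Freya's sister

*her* is a pronoun; Principle B requires it to be free in its binding domain — the clause headed by 'photographed'.
— Chloe: subject of the clause headed by 'maintained'; c-commands the pronoun but lies outside its binding domain — allowed.
— Freya: possessor inside the subject DP of the matrix clause; does not c-command the pronoun — Principle B does not apply; allowed.
— Freya's sister: subject of the matrix clause; c-commands the pronoun but lies outside its binding domain — allowed.
— Irene: subject of the clause headed by 'photographed'; c-commands the pronoun within its binding domain — blocked (Principle B).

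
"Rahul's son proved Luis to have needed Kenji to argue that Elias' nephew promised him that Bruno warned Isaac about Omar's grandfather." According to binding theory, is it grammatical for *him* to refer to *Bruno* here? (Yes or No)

No

*Bruno* is an R-expression; Principle C requires it to be free (not bound by any c-commanding expression).
— him: object of the clause headed by 'promised'; the pronoun c-commands the R-expression — coreference blocked (Principle C).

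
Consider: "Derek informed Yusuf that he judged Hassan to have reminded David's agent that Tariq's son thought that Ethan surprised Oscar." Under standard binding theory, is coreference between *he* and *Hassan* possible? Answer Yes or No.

*Hassan* is an R-expression; Principle C requires it to be free (not bound by any c-commanding expression).
— he: subject of the clause headed by 'judged'; the pronoun c-commands the R-expression — coreference blocked (Principle C).

No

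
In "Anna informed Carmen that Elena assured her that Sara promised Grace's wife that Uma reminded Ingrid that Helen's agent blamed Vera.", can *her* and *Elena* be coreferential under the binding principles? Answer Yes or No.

No

*Elena* is an R-expression; Principle C requires it to be free (not bound by any c-commanding expression).
— her: object of the clause headed by 'assured'; the R-expression locally c-commands the pronoun — coreference blocked (Principle B on the pronoun).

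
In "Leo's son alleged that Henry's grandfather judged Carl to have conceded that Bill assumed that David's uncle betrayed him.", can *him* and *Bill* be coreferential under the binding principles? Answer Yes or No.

Yes

*Bill* is an R-expression; Principle C requires it to be free (not bound by any c-commanding expression).
— him: object of the clause headed by 'betrayed'; the pronoun does not c-command the R-expression — coreference allowed.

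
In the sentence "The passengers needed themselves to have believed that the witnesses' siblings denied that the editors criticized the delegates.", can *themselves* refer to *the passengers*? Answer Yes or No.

*themselves* is a reflexive; Principle A requires it to be bound within its binding domain — the matrix clause.
— the passengers: subject of the matrix clause; c-commands the reflexive within its binding domain — allowed (Principle A).

Yes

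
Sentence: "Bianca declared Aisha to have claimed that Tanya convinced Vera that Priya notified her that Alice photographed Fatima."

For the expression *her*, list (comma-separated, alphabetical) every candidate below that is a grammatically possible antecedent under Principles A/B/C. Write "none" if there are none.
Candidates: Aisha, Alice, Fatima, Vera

Aisha, Vera

*her* is a pronoun; Principle B requires it to be free in its binding domain — the clause headed by 'notified'.
— Aisha: subject of the clause headed by 'claimed'; c-commands the pronoun but lies outside its binding domain — allowed.
— Alice: subject of the clause headed by 'photographed'; is c-commanded by the pronoun; coreference would bind this R-expression — blocked (Principle C).
— Fatima: object of the clause headed by 'photographed'; is c-commanded by the pronoun; coreference would bind this R-expression — blocked (Principle C).
— Vera: object of the clause headed by 'convinced'; c-commands the pronoun but lies outside its binding domain — allowed.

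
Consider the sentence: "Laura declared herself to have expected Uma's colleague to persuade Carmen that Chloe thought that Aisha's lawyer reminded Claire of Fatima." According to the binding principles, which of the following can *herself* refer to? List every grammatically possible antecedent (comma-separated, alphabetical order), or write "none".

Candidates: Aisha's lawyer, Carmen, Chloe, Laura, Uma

Laura

*herself* is a reflexive; Principle A requires it to be bound within its binding domain — the matrix clause.
— Aisha's lawyer: subject of the clause headed by 'reminded'; does not c-command the reflexive — cannot bind it (Principle A).
— Carmen: object of the clause headed by 'persuade'; does not c-command the reflexive — cannot bind it (Principle A).
— Chloe: subject of the clause headed by 'thought'; does not c-command the reflexive — cannot bind it (Principle A).
— Laura: subject of the matrix clause; c-commands the reflexive within its binding domain — allowed (Principle A).
— Uma: possessor inside the subject DP of the clause headed by 'persuade'; does not c-command the reflexive — cannot bind it (Principle A).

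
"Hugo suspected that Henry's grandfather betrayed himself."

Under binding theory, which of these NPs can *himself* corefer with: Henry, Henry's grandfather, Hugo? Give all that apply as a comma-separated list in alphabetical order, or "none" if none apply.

Henry's grandfather

*himself* is a reflexive; Principle A requires it to be bound within its binding domain — the clause headed by 'betrayed'.
— Henry: possessor inside the subject DP of the clause headed by 'betrayed'; does not c-command the reflexive — cannot bind it (Principle A).
— Henry's grandfather: subject of the clause headed by 'betrayed'; c-commands the reflexive within its binding domain — allowed (Principle A).
— Hugo: subject of the matrix clause; c-commands the reflexive but lies outside its binding domain — cannot bind it (Principle A).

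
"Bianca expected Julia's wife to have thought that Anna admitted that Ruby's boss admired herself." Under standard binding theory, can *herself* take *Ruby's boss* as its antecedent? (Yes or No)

Yes

*herself* is a reflexive; Principle A requires it to be bound within its binding domain — the clause headed by 'admired'.
— Ruby's boss: subject of the clause headed by 'admired'; c-commands the reflexive within its binding domain — allowed (Principle A).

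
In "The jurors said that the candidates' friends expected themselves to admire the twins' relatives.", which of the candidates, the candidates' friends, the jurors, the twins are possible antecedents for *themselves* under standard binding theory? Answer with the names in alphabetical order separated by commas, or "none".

*themselves* is a reflexive; Principle A requires it to be bound within its binding domain — the clause headed by 'expected'.
— the candidates: possessor inside the subject DP of the clause headed by 'expected'; does not c-command the reflexive — cannot bind it (Principle A).
— the candidates' friends: subject of the clause headed by 'expected'; c-commands the reflexive within its binding domain — allowed (Principle A).
— the jurors: subject of the matrix clause; c-commands the reflexive but lies outside its binding domain — cannot bind it (Principle A).
— the twins: possessor inside the object DP of the clause headed by 'admire'; does not c-command the reflexive — cannot bind it (Principle A).

the candidates' friends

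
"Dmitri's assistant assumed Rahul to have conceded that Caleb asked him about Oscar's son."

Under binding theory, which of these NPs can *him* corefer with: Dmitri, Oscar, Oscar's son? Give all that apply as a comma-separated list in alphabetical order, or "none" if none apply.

Dmitri

*him* is a pronoun; Principle B requires it to be free in its binding domain — the clause headed by 'asked'.
— Dmitri: possessor inside the subject DP of the matrix clause; does not c-command the pronoun — Principle B does not apply; allowed.
— Oscar: possessor inside the second object DP of the clause headed by 'asked'; is c-commanded by the pronoun; coreference would bind this R-expression — blocked (Principle C).
— Oscar's son: second object of the clause headed by 'asked'; is c-commanded by the pronoun; coreference would bind this R-expression — blocked (Principle C).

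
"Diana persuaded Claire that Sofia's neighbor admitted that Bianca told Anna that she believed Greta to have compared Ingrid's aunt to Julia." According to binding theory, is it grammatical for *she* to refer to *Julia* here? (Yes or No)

*Julia* is an R-expression; Principle C requires it to be free (not bound by any c-commanding expression).
— she: subject of the clause headed by 'believed'; the pronoun c-commands the R-expression — coreference blocked (Principle C).

No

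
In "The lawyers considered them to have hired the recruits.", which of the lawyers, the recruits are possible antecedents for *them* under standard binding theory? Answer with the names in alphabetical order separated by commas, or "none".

*them* is a pronoun; Principle B requires it to be free in its binding domain — the matrix clause.
— the lawyers: subject of the matrix clause; c-commands the pronoun within its binding domain — blocked (Principle B).
— the recruits: object of the clause headed by 'hired'; is c-commanded by the pronoun; coreference would bind this R-expression — blocked (Principle C).

none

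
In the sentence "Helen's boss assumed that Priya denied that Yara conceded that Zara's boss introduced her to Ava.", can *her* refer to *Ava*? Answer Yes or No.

*her* is a pronoun; Principle B requires it to be free in its binding domain — the clause headed by 'introduced'.
— Ava: second object of the clause headed by 'introduced'; is c-commanded by the pronoun; coreference would bind this R-expression — blocked (Principle C).

No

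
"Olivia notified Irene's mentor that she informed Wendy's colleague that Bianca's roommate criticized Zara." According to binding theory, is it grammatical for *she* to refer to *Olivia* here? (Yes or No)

Yes

*Olivia* is an R-expression; Principle C requires it to be free (not bound by any c-commanding expression).
— she: subject of the clause headed by 'informed'; the pronoun does not c-command the R-expression — coreference allowed.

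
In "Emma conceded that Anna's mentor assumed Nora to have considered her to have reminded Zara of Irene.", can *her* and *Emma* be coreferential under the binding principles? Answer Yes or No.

*Emma* is an R-expression; Principle C requires it to be free (not bound by any c-commanding expression).
— her: subject of the clause headed by 'reminded'; the pronoun does not c-command the R-expression — coreference allowed.

Yes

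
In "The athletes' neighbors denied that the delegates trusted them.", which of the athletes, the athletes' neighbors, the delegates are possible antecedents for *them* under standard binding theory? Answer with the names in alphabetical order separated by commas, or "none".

*them* is a pronoun; Principle B requires it to be free in its binding domain — the clause headed by 'trusted'.
— the athletes: possessor inside the subject DP of the matrix clause; does not c-command the pronoun — Principle B does not apply; allowed.
— the athletes' neighbors: subject of the matrix clause; c-commands the pronoun but lies outside its binding domain — allowed.
— the delegates: subject of the clause headed by 'trusted'; c-commands the pronoun within its binding domain — blocked (Principle B).

the athletes, the athletes' neighbors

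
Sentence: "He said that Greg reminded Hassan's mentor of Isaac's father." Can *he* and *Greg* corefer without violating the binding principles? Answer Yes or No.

*Greg* is an R-expression; Principle C requires it to be free (not bound by any c-commanding expression).
— he: subject of the matrix clause; the pronoun c-commands the R-expression — coreference blocked (Principle C).

No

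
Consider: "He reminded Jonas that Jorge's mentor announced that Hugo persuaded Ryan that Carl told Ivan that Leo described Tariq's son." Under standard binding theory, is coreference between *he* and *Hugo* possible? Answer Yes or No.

No

*Hugo* is an R-expression; Principle C requires it to be free (not bound by any c-commanding expression).
— he: subject of the matrix clause; the pronoun c-commands the R-expression — coreference blocked (Principle C).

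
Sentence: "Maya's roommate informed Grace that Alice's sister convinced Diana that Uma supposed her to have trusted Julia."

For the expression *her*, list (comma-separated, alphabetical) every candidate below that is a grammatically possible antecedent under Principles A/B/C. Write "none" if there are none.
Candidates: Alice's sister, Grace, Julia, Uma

Alice's sister, Grace

*her* is a pronoun; Principle B requires it to be free in its binding domain — the clause headed by 'supposed'.
— Alice's sister: subject of the clause headed by 'convinced'; c-commands the pronoun but lies outside its binding domain — allowed.
— Grace: object of the matrix clause; c-commands the pronoun but lies outside its binding domain — allowed.
— Julia: object of the clause headed by 'trusted'; is c-commanded by the pronoun; coreference would bind this R-expression — blocked (Principle C).
— Uma: subject of the clause headed by 'supposed'; c-commands the pronoun within its binding domain — blocked (Principle B).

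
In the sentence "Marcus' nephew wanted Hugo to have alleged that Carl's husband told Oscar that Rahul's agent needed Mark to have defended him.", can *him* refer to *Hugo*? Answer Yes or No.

*him* is a pronoun; Principle B requires it to be free in its binding domain — the clause headed by 'defended'.
— Hugo: subject of the clause headed by 'alleged'; c-commands the pronoun but lies outside its binding domain — allowed.

Yes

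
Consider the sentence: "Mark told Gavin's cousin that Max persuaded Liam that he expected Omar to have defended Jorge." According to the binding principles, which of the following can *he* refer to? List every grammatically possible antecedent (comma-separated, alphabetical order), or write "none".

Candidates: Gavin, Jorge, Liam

Gavin, Liam

*he* is a pronoun; Principle B requires it to be free in its binding domain — the clause headed by 'expected'.
— Gavin: possessor inside the object DP of the matrix clause; does not c-command the pronoun — Principle B does not apply; allowed.
— Jorge: object of the clause headed by 'defended'; is c-commanded by the pronoun; coreference would bind this R-expression — blocked (Principle C).
— Liam: object of the clause headed by 'persuaded'; c-commands the pronoun but lies outside its binding domain — allowed.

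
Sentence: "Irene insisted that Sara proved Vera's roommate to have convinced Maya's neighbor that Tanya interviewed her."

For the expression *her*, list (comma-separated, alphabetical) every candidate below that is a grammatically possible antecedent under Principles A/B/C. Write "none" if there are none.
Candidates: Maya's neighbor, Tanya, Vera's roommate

Maya's neighbor, Vera's roommate

*her* is a pronoun; Principle B requires it to be free in its binding domain — the clause headed by 'interviewed'.
— Maya's neighbor: object of the clause headed by 'convinced'; c-commands the pronoun but lies outside its binding domain — allowed.
— Tanya: subject of the clause headed by 'interviewed'; c-commands the pronoun within its binding domain — blocked (Principle B).
— Vera's roommate: subject of the clause headed by 'convinced'; c-commands the pronoun but lies outside its binding domain — allowed.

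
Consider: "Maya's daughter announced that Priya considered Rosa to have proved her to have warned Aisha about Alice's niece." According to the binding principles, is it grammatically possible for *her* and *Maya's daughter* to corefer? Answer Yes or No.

*her* is a pronoun; Principle B requires it to be free in its binding domain — the clause headed by 'proved'.
— Maya's daughter: subject of the matrix clause; c-commands the pronoun but lies outside its binding domain — allowed.

Yes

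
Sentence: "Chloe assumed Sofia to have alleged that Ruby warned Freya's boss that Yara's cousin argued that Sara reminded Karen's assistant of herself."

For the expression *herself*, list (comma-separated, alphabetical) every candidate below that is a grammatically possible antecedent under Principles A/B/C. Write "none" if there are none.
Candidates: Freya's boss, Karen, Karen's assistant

*herself* is a reflexive; Principle A requires it to be bound within its binding domain — the clause headed by 'reminded'.
— Freya's boss: object of the clause headed by 'warned'; c-commands the reflexive but lies outside its binding domain — cannot bind it (Principle A).
— Karen: possessor inside the object DP of the clause headed by 'reminded'; does not c-command the reflexive — cannot bind it (Principle A).
— Karen's assistant: object of the clause headed by 'reminded'; c-commands the reflexive within its binding domain — allowed (Principle A).

Karen's assistant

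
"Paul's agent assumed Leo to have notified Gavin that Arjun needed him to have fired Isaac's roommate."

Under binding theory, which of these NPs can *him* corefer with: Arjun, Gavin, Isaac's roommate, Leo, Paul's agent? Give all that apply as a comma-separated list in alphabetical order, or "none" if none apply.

*him* is a pronoun; Principle B requires it to be free in its binding domain — the clause headed by 'needed'.
— Arjun: subject of the clause headed by 'needed'; c-commands the pronoun within its binding domain — blocked (Principle B).
— Gavin: object of the clause headed by 'notified'; c-commands the pronoun but lies outside its binding domain — allowed.
— Isaac's roommate: object of the clause headed by 'fired'; is c-commanded by the pronoun; coreference would bind this R-expression — blocked (Principle C).
— Leo: subject of the clause headed by 'notified'; c-commands the pronoun but lies outside its binding domain — allowed.
— Paul's agent: subject of the matrix clause; c-commands the pronoun but lies outside its binding domain — allowed.

Gavin, Leo, Paul's agent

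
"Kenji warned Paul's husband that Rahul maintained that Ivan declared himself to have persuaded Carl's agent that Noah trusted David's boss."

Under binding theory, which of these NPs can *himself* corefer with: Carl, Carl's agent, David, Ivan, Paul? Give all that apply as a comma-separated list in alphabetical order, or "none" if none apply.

*himself* is a reflexive; Principle A requires it to be bound within its binding domain — the clause headed by 'declared'.
— Carl: possessor inside the object DP of the clause headed by 'persuaded'; does not c-command the reflexive — cannot bind it (Principle A).
— Carl's agent: object of the clause headed by 'persuaded'; does not c-command the reflexive — cannot bind it (Principle A).
— David: possessor inside the object DP of the clause headed by 'trusted'; does not c-command the reflexive — cannot bind it (Principle A).
— Ivan: subject of the clause headed by 'declared'; c-commands the reflexive within its binding domain — allowed (Principle A).
— Paul: possessor inside the object DP of the matrix clause; does not c-command the reflexive — cannot bind it (Principle A).

Ivan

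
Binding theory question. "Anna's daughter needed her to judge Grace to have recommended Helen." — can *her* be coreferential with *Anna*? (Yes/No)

*her* is a pronoun; Principle B requires it to be free in its binding domain — the matrix clause.
— Anna: possessor inside the subject DP of the matrix clause; does not c-command the pronoun — Principle B does not apply; allowed.

Yes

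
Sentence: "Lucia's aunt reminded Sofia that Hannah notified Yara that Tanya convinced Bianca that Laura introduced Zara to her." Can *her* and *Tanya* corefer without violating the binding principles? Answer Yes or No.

*Tanya* is an R-expression; Principle C requires it to be free (not bound by any c-commanding expression).
— her: second object of the clause headed by 'introduced'; the pronoun does not c-command the R-expression — coreference allowed.

Yes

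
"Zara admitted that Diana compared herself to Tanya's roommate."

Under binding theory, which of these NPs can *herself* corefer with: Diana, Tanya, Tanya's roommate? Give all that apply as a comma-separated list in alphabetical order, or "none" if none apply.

Diana

*herself* is a reflexive; Principle A requires it to be bound within its binding domain — the clause headed by 'compared'.
— Diana: subject of the clause headed by 'compared'; c-commands the reflexive within its binding domain — allowed (Principle A).
— Tanya: possessor inside the second object DP of the clause headed by 'compared'; does not c-command the reflexive — cannot bind it (Principle A).
— Tanya's roommate: second object of the clause headed by 'compared'; does not c-command the reflexive — cannot bind it (Principle A).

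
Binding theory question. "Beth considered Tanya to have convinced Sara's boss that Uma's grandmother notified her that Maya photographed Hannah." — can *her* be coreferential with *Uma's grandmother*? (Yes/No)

No

*her* is a pronoun; Principle B requires it to be free in its binding domain — the clause headed by 'notified'.
— Uma's grandmother: subject of the clause headed by 'notified'; c-commands the pronoun within its binding domain — blocked (Principle B).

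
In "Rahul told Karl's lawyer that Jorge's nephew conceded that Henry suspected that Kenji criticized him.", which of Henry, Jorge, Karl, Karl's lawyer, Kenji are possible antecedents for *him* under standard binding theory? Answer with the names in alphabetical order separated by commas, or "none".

*him* is a pronoun; Principle B requires it to be free in its binding domain — the clause headed by 'criticized'.
— Henry: subject of the clause headed by 'suspected'; c-commands the pronoun but lies outside its binding domain — allowed.
— Jorge: possessor inside the subject DP of the clause headed by 'conceded'; does not c-command the pronoun — Principle B does not apply; allowed.
— Karl: possessor inside the object DP of the matrix clause; does not c-command the pronoun — Principle B does not apply; allowed.
— Karl's lawyer: object of the matrix clause; c-commands the pronoun but lies outside its binding domain — allowed.
— Kenji: subject of the clause headed by 'criticized'; c-commands the pronoun within its binding domain — blocked (Principle B).

Henry, Jorge, Karl, Karl's lawyer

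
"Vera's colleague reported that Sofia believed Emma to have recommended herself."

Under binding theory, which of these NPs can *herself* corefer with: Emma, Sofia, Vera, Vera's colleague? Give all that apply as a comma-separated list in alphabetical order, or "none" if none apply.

*herself* is a reflexive; Principle A requires it to be bound within its binding domain — the clause headed by 'recommended'.
— Emma: subject of the clause headed by 'recommended'; c-commands the reflexive within its binding domain — allowed (Principle A).
— Sofia: subject of the clause headed by 'believed'; c-commands the reflexive but lies outside its binding domain — cannot bind it (Principle A).
— Vera: possessor inside the subject DP of the matrix clause; does not c-command the reflexive — cannot bind it (Principle A).
— Vera's colleague: subject of the matrix clause; c-commands the reflexive but lies outside its binding domain — cannot bind it (Principle A).

Emma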